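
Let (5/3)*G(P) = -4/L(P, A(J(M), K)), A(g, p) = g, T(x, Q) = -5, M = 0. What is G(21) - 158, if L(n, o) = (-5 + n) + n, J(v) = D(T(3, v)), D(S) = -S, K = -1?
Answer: -29242/185 ≈ -158.06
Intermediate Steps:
J(v) = 5 (J(v) = -1*(-5) = 5)
L(n, o) = -5 + 2*n
G(P) = -12/(5*(-5 + 2*P)) (G(P) = 3*(-4/(-5 + 2*P))/5 = -12/(5*(-5 + 2*P)))
G(21) - 158 = -12/(-25 + 10*21) - 158 = -12/(-25 + 210) - 158 = -12/185 - 158 = -29242/185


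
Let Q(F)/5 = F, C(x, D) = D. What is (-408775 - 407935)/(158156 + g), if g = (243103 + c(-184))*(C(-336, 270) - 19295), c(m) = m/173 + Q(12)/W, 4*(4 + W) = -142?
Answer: 11161975570/63207514512073 ≈ 0.00017659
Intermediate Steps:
W = -79/2 (W = -4 + (¼)*(-142) = -4 - 71/2 = -79/2 ≈ -39.500)
Q(F) = 5*F
c(m) = -120/79 + m/173 (c(m) = m/173 + (5*12)/(-79/2) = m*(1/173) + 60*(-2/79) = m/173 - 120/79 = -120/79 + m/173)
g = -63209676030125/13667 (g = (243103 + (-120/79 + (1/173)*(-184)))*(270 - 19295) = (243103 + (-120/79 - 184/173))*(-19025) = (243103 - 35296/13667)*(-19025) = (3322453405/13667)*(-19025) = -63209676030125/13667 ≈ -4.6250e+9)
(-408775 - 407935)/(158156 + g) = (-408775 - 407935)/(158156 - 63209676030125/13667) = -816710/(-63207514512073/13667) = -816710*(-13667/63207514512073) = 11161975570/63207514512073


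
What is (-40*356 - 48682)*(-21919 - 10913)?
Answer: 2065855104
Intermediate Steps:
(-40*356 - 48682)*(-21919 - 10913) = (-14240 - 48682)*(-32832) = -62922*(-32832) = 2065855104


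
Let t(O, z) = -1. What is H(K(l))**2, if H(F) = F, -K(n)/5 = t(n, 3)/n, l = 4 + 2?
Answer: 25/36 ≈ 0.69444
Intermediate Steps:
l = 6
K(n) = 5/n (K(n) = -(-5)/n = 5/n)
H(K(l))**2 = (5/6)**2 = 25/36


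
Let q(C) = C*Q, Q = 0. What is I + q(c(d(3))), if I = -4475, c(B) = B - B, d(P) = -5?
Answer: -4475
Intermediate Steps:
c(B) = 0
q(C) = 0 (q(C) = C*0 = 0)
I + q(c(d(3))) = -4475 + 0 = -4475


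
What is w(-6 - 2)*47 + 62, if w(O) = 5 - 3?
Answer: 156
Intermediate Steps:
w(O) = 2
w(-6 - 2)*47 + 62 = 2*47 + 62 = 94 + 62 = 156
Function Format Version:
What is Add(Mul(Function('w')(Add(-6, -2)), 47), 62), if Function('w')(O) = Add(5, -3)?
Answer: 156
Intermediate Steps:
Function('w')(O) = 2
Add(Mul(Function('w')(Add(-6, -2)), 47), 62) = Add(Mul(2, 47), 62) = Add(94, 62) = 156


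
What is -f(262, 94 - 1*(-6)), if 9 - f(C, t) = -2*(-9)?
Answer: 9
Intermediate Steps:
f(C, t) = -9 (f(C, t) = 9 - (-2)*(-9) = 9 - 1*18 = 9 - 18 = -9)
-f(262, 94 - 1*(-6)) = -1*(-9) = 9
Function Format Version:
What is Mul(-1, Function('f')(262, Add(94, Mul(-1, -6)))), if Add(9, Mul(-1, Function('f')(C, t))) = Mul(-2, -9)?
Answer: 9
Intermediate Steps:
Function('f')(C, t) = -9 (Function('f')(C, t) = Add(9, Mul(-1, Mul(-2, -9))) = Add(9, Mul(-1, 18)) = Add(9, -18) = -9)
Mul(-1, Function('f')(262, Add(94, Mul(-1, -6)))) = Mul(-1, -9) = 9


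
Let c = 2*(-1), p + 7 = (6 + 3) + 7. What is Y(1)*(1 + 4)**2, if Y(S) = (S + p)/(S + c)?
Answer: -250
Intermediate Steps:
p = 9 (p = -7 + ((6 + 3) + 7) = -7 + (9 + 7) = -7 + 16 = 9)
c = -2
Y(S) = (9 + S)/(-2 + S) (Y(S) = (S + 9)/(S - 2) = (9 + S)/(-2 + S))
Y(1)*(1 + 4)**2 = ((9 + 1)/(-2 + 1))*(1 + 4)**2 = (10/(-1))*5**2 = -1*10*25 = -10*25 = -250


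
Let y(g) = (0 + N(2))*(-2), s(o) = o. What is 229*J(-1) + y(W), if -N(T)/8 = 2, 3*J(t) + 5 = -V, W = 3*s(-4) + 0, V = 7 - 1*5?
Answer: -1507/3 ≈ -502.33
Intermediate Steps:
V = 2 (V = 7 - 5 = 2)
W = -12 (W = 3*(-4) + 0 = -12 + 0 = -12)
J(t) = -7/3 (J(t) = -5/3 + (-1*2)/3 = -5/3 + (1/3)*(-2) = -5/3 - 2/3 = -7/3)
N(T) = -16 (N(T) = -8*2 = -16)
y(g) = 32 (y(g) = (0 - 16)*(-2) = -16*(-2) = 32)
229*J(-1) + y(W) = 229*(-7/3) + 32 = -1603/3 + 32 = -1507/3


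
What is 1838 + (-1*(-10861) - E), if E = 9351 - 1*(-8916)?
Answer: -5568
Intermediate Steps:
E = 18267 (E = 9351 + 8916 = 18267)
1838 + (-1*(-10861) - E) = 1838 + (-1*(-10861) - 1*18267) = 1838 + (10861 - 18267) = 1838 - 7406 = -5568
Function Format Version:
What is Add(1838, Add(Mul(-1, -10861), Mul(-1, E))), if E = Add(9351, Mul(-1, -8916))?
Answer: -5568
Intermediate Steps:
E = 18267 (E = Add(9351, 8916) = 18267)
Add(1838, Add(Mul(-1, -10861), Mul(-1, E))) = Add(1838, Add(Mul(-1, -10861), Mul(-1, 18267))) = Add(1838, Add(10861, -18267)) = Add(1838, -7406) = -5568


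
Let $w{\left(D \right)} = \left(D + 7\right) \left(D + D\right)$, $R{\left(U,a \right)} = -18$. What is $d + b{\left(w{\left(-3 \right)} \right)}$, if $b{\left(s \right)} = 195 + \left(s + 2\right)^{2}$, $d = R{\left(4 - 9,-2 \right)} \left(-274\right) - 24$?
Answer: $5587$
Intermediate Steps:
$d = 4908$ ($d = \left(-18\right) \left(-274\right) - 24 = 4932 - 24 = 4908$)
$w{\left(D \right)} = 2 D \left(7 + D\right)$ ($w{\left(D \right)} = \left(7 + D\right) 2 D = 2 D \left(7 + D\right)$)
$b{\left(s \right)} = 195 + \left(2 + s\right)^{2}$
$d + b{\left(w{\left(-3 \right)} \right)} = 4908 + \left(195 + \left(2 + 2 \left(-3\right) \left(7 - 3\right)\right)^{2}\right) = 4908 + \left(195 + \left(2 + 2 \left(-3\right) 4\right)^{2}\right) = 4908 + \left(195 + \left(2 - 24\right)^{2}\right) = 4908 + \left(195 + \left(-22\right)^{2}\right) = 4908 + \left(195 + 484\right) = 4908 + 679 = 5587$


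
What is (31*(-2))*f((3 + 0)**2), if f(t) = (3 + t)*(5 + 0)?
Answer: -3720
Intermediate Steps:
f(t) = 15 + 5*t (f(t) = (3 + t)*5 = 15 + 5*t)
(31*(-2))*f((3 + 0)**2) = (31*(-2))*(15 + 5*(3 + 0)**2) = -62*(15 + 5*3**2) = -62*(15 + 5*9) = -62*(15 + 45) = -62*60 = -3720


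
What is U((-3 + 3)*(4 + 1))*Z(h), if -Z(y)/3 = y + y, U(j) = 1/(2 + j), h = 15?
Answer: -45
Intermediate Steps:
Z(y) = -6*y (Z(y) = -3*(y + y) = -6*y)
U((-3 + 3)*(4 + 1))*Z(h) = (-6*15)/(2 + (-3 + 3)*(4 + 1)) = -90/(2 + 0*5) = -90/(2 + 0) = -90/2 = (½)*(-90) = -45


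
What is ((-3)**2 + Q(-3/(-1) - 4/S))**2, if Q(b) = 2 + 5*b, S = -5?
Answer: 900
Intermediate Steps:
((-3)**2 + Q(-3/(-1) - 4/S))**2 = ((-3)**2 + (2 + 5*(-3/(-1) - 4/(-5))))**2 = (9 + (2 + 5*(-3*(-1) - 4*(-1/5))))**2 = (9 + (2 + 5*(3 + 4/5)))**2 = (9 + (2 + 5*(19/5)))**2 = (9 + (2 + 19))**2 = (9 + 21)**2 = 30**2 = 900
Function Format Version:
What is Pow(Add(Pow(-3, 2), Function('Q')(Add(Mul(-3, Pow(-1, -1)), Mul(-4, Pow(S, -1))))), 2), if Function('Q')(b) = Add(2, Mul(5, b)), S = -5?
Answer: 900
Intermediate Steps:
Pow(Add(Pow(-3, 2), Function('Q')(Add(Mul(-3, Pow(-1, -1)), Mul(-4, Pow(S, -1))))), 2) = Pow(Add(Pow(-3, 2), Add(2, Mul(5, Add(Mul(-3, Pow(-1, -1)), Mul(-4, Pow(-5, -1)))))), 2) = Pow(Add(9, Add(2, Mul(5, Add(Mul(-3, -1), Mul(-4, Rational(-1, 5)))))), 2) = Pow(Add(9, Add(2, Mul(5, Add(3, Rational(4, 5))))), 2) = Pow(Add(9, Add(2, Mul(5, Rational(19, 5)))), 2) = Pow(Add(9, Add(2, 19)), 2) = Pow(Add(9, 21), 2) = Pow(30, 2) = 900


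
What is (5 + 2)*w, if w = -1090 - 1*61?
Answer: -8057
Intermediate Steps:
w = -1151 (w = -1090 - 61 = -1151)
(5 + 2)*w = (5 + 2)*(-1151) = 7*(-1151) = -8057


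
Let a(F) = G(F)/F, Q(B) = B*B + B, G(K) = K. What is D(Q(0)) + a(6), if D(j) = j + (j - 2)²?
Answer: 5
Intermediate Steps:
Q(B) = B + B² (Q(B) = B² + B = B + B²)
D(j) = j + (-2 + j)²
a(F) = 1 (a(F) = F/F = 1)
D(Q(0)) + a(6) = (0*(1 + 0) + (-2 + 0*(1 + 0))²) + 1 = (0*1 + (-2 + 0*1)²) + 1 = (0 + (-2 + 0)²) + 1 = (0 + (-2)²) + 1 = (0 + 4) + 1 = 4 + 1 = 5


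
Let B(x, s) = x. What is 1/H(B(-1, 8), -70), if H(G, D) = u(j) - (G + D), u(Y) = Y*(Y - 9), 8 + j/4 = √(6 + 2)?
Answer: 1511/1601009 + 584*√2/1601009 ≈ 0.0014596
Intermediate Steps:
j = -32 + 8*√2 (j = -32 + 4*√(6 + 2) = -32 + 4*√8 = -32 + 4*(2*√2) = -32 + 8*√2 ≈ -20.686)
u(Y) = Y*(-9 + Y)
H(G, D) = -D - G + (-41 + 8*√2)*(-32 + 8*√2) (H(G, D) = (-32 + 8*√2)*(-9 + (-32 + 8*√2)) - (G + D) = (-32 + 8*√2)*(-41 + 8*√2) - (D + G) = (-41 + 8*√2)*(-32 + 8*√2) + (-D - G) = -D - G + (-41 + 8*√2)*(-32 + 8*√2))
1/H(B(-1, 8), -70) = 1/(1440 - 1*(-70) - 1*(-1) - 584*√2) = 1/(1440 + 70 + 1 - 584*√2) = 1/(1511 - 584*√2)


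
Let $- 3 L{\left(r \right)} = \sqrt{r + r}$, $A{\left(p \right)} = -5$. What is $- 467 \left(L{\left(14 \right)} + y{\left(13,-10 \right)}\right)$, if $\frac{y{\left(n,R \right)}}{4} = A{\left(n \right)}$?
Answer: $9340 + \frac{934 \sqrt{7}}{3} \approx 10164.0$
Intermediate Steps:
$L{\left(r \right)} = - \frac{\sqrt{2} \sqrt{r}}{3}$ ($L{\left(r \right)} = - \frac{\sqrt{r + r}}{3} = - \frac{\sqrt{2 r}}{3} = - \frac{\sqrt{2} \sqrt{r}}{3}$)
$y{\left(n,R \right)} = -20$ ($y{\left(n,R \right)} = 4 \left(-5\right) = -20$)
$- 467 \left(L{\left(14 \right)} + y{\left(13,-10 \right)}\right) = - 467 \left(- \frac{\sqrt{2} \sqrt{14}}{3} - 20\right) = - 467 \left(- \frac{2 \sqrt{7}}{3} - 20\right) = - 467 \left(-20 - \frac{2 \sqrt{7}}{3}\right) = 9340 + \frac{934 \sqrt{7}}{3}$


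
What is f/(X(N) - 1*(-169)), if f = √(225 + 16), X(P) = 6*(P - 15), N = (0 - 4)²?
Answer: √241/175 ≈ 0.088710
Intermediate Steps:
N = 16 (N = (-4)² = 16)
X(P) = -90 + 6*P (X(P) = 6*(-15 + P) = -90 + 6*P)
f = √241 ≈ 15.524
f/(X(N) - 1*(-169)) = √241/((-90 + 6*16) - 1*(-169)) = √241/((-90 + 96) + 169) = √241/(6 + 169) = √241/175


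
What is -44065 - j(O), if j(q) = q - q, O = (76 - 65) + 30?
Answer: -44065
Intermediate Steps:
O = 41 (O = 11 + 30 = 41)
j(q) = 0
-44065 - j(O) = -44065 - 1*0 = -44065 + 0 = -44065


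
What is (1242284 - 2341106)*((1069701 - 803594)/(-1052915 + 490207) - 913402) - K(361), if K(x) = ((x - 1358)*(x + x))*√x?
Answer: 282389497773411637/281354 ≈ 1.0037e+12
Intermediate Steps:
K(x) = 2*x^(3/2)*(-1358 + x) (K(x) = ((-1358 + x)*(2*x))*√x = (2*x*(-1358 + x))*√x = 2*x^(3/2)*(-1358 + x))
(1242284 - 2341106)*((1069701 - 803594)/(-1052915 + 490207) - 913402) - K(361) = (1242284 - 2341106)*((1069701 - 803594)/(-1052915 + 490207) - 913402) - 2*361^(3/2)*(-1358 + 361) = -1098822*(266107/(-562708) - 913402) - 2*6859*(-997) = -1098822*(266107*(-1/562708) - 913402) - 1*(-13676846) = -1098822*(-266107/562708 - 913402) + 13676846 = -1098822*(-513978878723/562708) + 13676846 = 282385649738082153/281354 + 13676846 = 282389497773411637/281354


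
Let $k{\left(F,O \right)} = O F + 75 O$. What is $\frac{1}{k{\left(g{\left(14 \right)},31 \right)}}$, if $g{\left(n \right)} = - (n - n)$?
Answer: $\frac{1}{2325} \approx 0.00043011$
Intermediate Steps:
$g{\left(n \right)} = 0$ ($g{\left(n \right)} = \left(-1\right) 0 = 0$)
$k{\left(F,O \right)} = 75 O + F O$ ($k{\left(F,O \right)} = F O + 75 O = 75 O + F O$)
$\frac{1}{k{\left(g{\left(14 \right)},31 \right)}} = \frac{1}{31 \left(75 + 0\right)} = \frac{1}{31 \cdot 75} = \frac{1}{2325}$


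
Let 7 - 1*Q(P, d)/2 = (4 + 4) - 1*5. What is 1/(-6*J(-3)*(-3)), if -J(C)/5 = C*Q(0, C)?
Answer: 1/2160 ≈ 0.00046296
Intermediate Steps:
Q(P, d) = 8 (Q(P, d) = 14 - 2*((4 + 4) - 1*5) = 14 - 2*(8 - 5) = 14 - 2*3 = 14 - 6 = 8)
J(C) = -40*C (J(C) = -5*C*8 = -40*C)
1/(-6*J(-3)*(-3)) = 1/(-(-240)*(-3)*(-3)) = 1/(-6*120*(-3)) = 1/(-720*(-3)) = 1/2160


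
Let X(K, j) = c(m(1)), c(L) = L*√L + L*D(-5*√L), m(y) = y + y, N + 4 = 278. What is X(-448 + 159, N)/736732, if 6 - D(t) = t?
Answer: 3/184183 + 3*√2/184183 ≈ 3.9323e-5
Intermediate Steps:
N = 274 (N = -4 + 278 = 274)
D(t) = 6 - t
m(y) = 2*y
c(L) = L^(3/2) + L*(6 + 5*√L) (c(L) = L*√L + L*(6 - (-5)*√L) = L^(3/2) + L*(6 + 5*√L))
X(K, j) = 12 + 12*√2 (X(K, j) = 6*(2*1) + 6*(2*1)^(3/2) = 6*2 + 6*2^(3/2) = 12 + 6*(2*√2) = 12 + 12*√2)
X(-448 + 159, N)/736732 = (12 + 12*√2)/736732 = (12 + 12*√2)*(1/736732) = 3/184183 + 3*√2/184183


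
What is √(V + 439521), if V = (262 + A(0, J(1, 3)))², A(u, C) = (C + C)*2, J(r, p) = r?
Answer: √510277 ≈ 714.34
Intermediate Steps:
A(u, C) = 4*C (A(u, C) = (2*C)*2 = 4*C)
V = 70756 (V = (262 + 4*1)² = (262 + 4)² = 266² = 70756)
√(V + 439521) = √(70756 + 439521) = √510277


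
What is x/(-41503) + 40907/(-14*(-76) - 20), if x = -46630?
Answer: 1746444941/43329132 ≈ 40.306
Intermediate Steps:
x/(-41503) + 40907/(-14*(-76) - 20) = -46630/(-41503) + 40907/(-14*(-76) - 20) = -46630*(-1/41503) + 40907/(1064 - 20) = 46630/41503 + 40907/1044 = 1746444941/43329132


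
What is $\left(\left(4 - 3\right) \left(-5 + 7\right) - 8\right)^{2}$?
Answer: $36$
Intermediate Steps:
$\left(\left(4 - 3\right) \left(-5 + 7\right) - 8\right)^{2} = \left(1 \cdot 2 - 8\right)^{2} = \left(2 - 8\right)^{2} = \left(-6\right)^{2} = 36$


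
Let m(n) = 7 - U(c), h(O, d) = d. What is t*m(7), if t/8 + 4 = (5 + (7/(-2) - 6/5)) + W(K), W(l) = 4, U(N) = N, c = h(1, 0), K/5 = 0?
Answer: 84/5 ≈ 16.800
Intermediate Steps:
K = 0 (K = 5*0 = 0)
c = 0
t = 12/5 (t = -32 + 8*((5 + (7/(-2) - 6/5)) + 4) = -32 + 8*((5 + (7*(-1/2) - 6*1/5)) + 4) = -32 + 8*((5 + (-7/2 - 6/5)) + 4) = -32 + 8*((5 - 47/10) + 4) = -32 + 8*(3/10 + 4) = -32 + 8*(43/10) = -32 + 172/5 = 12/5 ≈ 2.4000)
m(n) = 7 (m(n) = 7 - 1*0 = 7 + 0 = 7)
t*m(7) = (12/5)*7 = 84/5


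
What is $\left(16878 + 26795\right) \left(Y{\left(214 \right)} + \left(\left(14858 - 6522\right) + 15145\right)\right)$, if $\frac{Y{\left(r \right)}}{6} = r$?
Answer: $1081561845$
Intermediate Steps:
$Y{\left(r \right)} = 6 r$
$\left(16878 + 26795\right) \left(Y{\left(214 \right)} + \left(\left(14858 - 6522\right) + 15145\right)\right) = \left(16878 + 26795\right) \left(6 \cdot 214 + \left(\left(14858 - 6522\right) + 15145\right)\right) = 43673 \left(1284 + \left(8336 + 15145\right)\right) = 43673 \left(1284 + 23481\right) = 43673 \cdot 24765 = 1081561845$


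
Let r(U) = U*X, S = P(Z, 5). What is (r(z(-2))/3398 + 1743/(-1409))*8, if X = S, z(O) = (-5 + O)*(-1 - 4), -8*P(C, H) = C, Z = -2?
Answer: -23641541/2393891 ≈ -9.8758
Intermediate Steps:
P(C, H) = -C/8
S = ¼ (S = -⅛*(-2) = ¼ ≈ 0.25000)
z(O) = 25 - 5*O (z(O) = (-5 + O)*(-5) = 25 - 5*O)
X = ¼ ≈ 0.25000
r(U) = U/4 (r(U) = U*(¼) = U/4)
(r(z(-2))/3398 + 1743/(-1409))*8 = (((25 - 5*(-2))/4)/3398 + 1743/(-1409))*8 = (((25 + 10)/4)*(1/3398) + 1743*(-1/1409))*8 = (((¼)*35)*(1/3398) - 1743/1409)*8 = ((35/4)*(1/3398) - 1743/1409)*8 = (35/13592 - 1743/1409)*8 = -23641541/19151128*8 = -23641541/2393891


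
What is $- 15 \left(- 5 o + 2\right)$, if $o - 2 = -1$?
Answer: $45$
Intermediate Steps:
$o = 1$ ($o = 2 - 1 = 1$)
$- 15 \left(- 5 o + 2\right) = - 15 \left(\left(-5\right) 1 + 2\right) = - 15 \left(-5 + 2\right) = \left(-15\right) \left(-3\right) = 45$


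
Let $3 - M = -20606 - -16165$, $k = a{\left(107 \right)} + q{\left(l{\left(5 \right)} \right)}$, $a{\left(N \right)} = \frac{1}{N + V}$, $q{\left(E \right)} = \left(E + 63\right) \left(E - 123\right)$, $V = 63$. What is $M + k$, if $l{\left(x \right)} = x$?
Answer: $- \frac{608599}{170} \approx -3580.0$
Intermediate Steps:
$q{\left(E \right)} = \left(-123 + E\right) \left(63 + E\right)$ ($q{\left(E \right)} = \left(63 + E\right) \left(-123 + E\right) = \left(-123 + E\right) \left(63 + E\right)$)
$a{\left(N \right)} = \frac{1}{63 + N}$ ($a{\left(N \right)} = \frac{1}{N + 63} = \frac{1}{63 + N}$)
$k = - \frac{1364079}{170}$ ($k = \frac{1}{63 + 107} - \left(8049 - 25\right) = \frac{1}{170} - 8024 = - \frac{1364079}{170} \approx -8024.0$)
$M = 4444$ ($M = 3 - \left(-20606 - -16165\right) = 3 - \left(-20606 + 16165\right) = 3 - -4441 = 3 + 4441 = 4444$)
$M + k = 4444 - \frac{1364079}{170} = - \frac{608599}{170}$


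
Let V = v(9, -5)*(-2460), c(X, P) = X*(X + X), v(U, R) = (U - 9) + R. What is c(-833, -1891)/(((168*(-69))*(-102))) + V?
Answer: 61112231/4968 ≈ 12301.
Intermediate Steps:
v(U, R) = -9 + R + U (v(U, R) = (-9 + U) + R = -9 + R + U)
c(X, P) = 2*X**2 (c(X, P) = X*(2*X) = 2*X**2)
V = 12300 (V = (-9 - 5 + 9)*(-2460) = -5*(-2460) = 12300)
c(-833, -1891)/(((168*(-69))*(-102))) + V = (2*(-833)**2)/(((168*(-69))*(-102))) + 12300 = (2*693889)/((-11592*(-102))) + 12300 = 1387778/1182384 + 12300 = 1387778*(1/1182384) + 12300 = 5831/4968 + 12300 = 61112231/4968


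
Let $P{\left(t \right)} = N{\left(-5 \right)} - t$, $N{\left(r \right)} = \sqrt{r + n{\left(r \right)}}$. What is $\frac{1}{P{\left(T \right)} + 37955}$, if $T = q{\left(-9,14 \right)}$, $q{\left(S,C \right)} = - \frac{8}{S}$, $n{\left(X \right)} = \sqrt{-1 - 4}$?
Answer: $\frac{1}{\frac{341587}{9} + \sqrt{-5 + i \sqrt{5}}} \approx 2.6347 \cdot 10^{-5} - 1.6 \cdot 10^{-9} i$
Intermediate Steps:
$n{\left(X \right)} = i \sqrt{5}$ ($n{\left(X \right)} = \sqrt{-5} = i \sqrt{5}$)
$T = \frac{8}{9}$ ($T = - \frac{8}{-9} = \left(-8\right) \left(- \frac{1}{9}\right) = \frac{8}{9} \approx 0.88889$)
$N{\left(r \right)} = \sqrt{r + i \sqrt{5}}$
$P{\left(t \right)} = \sqrt{-5 + i \sqrt{5}} - t$
$\frac{1}{P{\left(T \right)} + 37955} = \frac{1}{\left(\sqrt{-5 + i \sqrt{5}} - \frac{8}{9}\right) + 37955} = \frac{1}{\left(- \frac{8}{9} + \sqrt{-5 + i \sqrt{5}}\right) + 37955} = \frac{1}{\frac{341587}{9} + \sqrt{-5 + i \sqrt{5}}}$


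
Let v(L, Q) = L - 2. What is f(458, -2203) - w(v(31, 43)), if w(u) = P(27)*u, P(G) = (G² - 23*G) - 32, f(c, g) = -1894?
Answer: -4098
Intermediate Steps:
P(G) = -32 + G² - 23*G
v(L, Q) = -2 + L
w(u) = 76*u (w(u) = (-32 + 27² - 23*27)*u = (-32 + 729 - 621)*u = 76*u)
f(458, -2203) - w(v(31, 43)) = -1894 - 76*(-2 + 31) = -1894 - 76*29 = -1894 - 1*2204 = -1894 - 2204 = -4098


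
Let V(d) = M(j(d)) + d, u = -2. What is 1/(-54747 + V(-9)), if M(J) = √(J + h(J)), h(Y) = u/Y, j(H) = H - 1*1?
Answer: -273780/14991097729 - 7*I*√5/14991097729 ≈ -1.8263e-5 - 1.0441e-9*I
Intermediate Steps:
j(H) = -1 + H (j(H) = H - 1 = -1 + H)
h(Y) = -2/Y
M(J) = √(J - 2/J)
V(d) = d + √(-1 + d - 2/(-1 + d)) (V(d) = √((-1 + d) - 2/(-1 + d)) + d = √(-1 + d - 2/(-1 + d)) + d = d + √(-1 + d - 2/(-1 + d)))
1/(-54747 + V(-9)) = 1/(-54747 + (-9 + √(-1 - 9 - 2/(-1 - 9)))) = 1/(-54747 + (-9 + √(-1 - 9 - 2/(-10)))) = 1/(-54747 + (-9 + √(-1 - 9 - 2*(-⅒)))) = 1/(-54747 + (-9 + √(-1 - 9 + ⅕))) = 1/(-54747 + (-9 + √(-49/5))) = 1/(-54747 + (-9 + 7*I*√5/5)) = 1/(-54756 + 7*I*√5/5)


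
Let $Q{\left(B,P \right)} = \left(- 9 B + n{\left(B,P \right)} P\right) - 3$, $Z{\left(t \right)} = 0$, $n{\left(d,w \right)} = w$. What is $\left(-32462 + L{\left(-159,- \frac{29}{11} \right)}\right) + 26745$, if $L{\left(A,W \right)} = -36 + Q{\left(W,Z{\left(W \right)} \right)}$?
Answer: $- \frac{63055}{11} \approx -5732.3$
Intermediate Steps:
$Q{\left(B,P \right)} = -3 + P^{2} - 9 B$ ($Q{\left(B,P \right)} = \left(- 9 B + P P\right) - 3 = \left(- 9 B + P^{2}\right) - 3 = \left(P^{2} - 9 B\right) - 3 = -3 + P^{2} - 9 B$)
$L{\left(A,W \right)} = -39 - 9 W$ ($L{\left(A,W \right)} = -36 - \left(3 + 0 + 9 W\right) = -36 - \left(3 + 9 W\right) = -39 - 9 W$)
$\left(-32462 + L{\left(-159,- \frac{29}{11} \right)}\right) + 26745 = \left(-32462 - \left(39 + 9 \left(- \frac{29}{11}\right)\right)\right) + 26745 = \left(-32462 - \left(39 + 9 \left(\left(-29\right) \frac{1}{11}\right)\right)\right) + 26745 = \left(-32462 - \frac{168}{11}\right) + 26745 = - \frac{357250}{11} + 26745 = - \frac{63055}{11}$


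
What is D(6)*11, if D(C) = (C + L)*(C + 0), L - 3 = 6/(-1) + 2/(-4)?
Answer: 165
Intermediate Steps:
L = -7/2 (L = 3 + (6/(-1) + 2/(-4)) = 3 + (6*(-1) + 2*(-¼)) = 3 + (-6 - ½) = 3 - 13/2 = -7/2 ≈ -3.5000)
D(C) = C*(-7/2 + C) (D(C) = (C - 7/2)*(C + 0) = (-7/2 + C)*C = C*(-7/2 + C))
D(6)*11 = ((½)*6*(-7 + 2*6))*11 = ((½)*6*(-7 + 12))*11 = ((½)*6*5)*11 = 15*11 = 165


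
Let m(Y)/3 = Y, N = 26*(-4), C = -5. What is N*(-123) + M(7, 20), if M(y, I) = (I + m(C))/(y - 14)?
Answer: 89539/7 ≈ 12791.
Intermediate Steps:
N = -104
m(Y) = 3*Y
M(y, I) = (-15 + I)/(-14 + y) (M(y, I) = (I + 3*(-5))/(y - 14) = (I - 15)/(-14 + y) = (-15 + I)/(-14 + y))
N*(-123) + M(7, 20) = -104*(-123) + (-15 + 20)/(-14 + 7) = 12792 + 5/(-7) = 12792 - ⅐*5 = 12792 - 5/7 = 89539/7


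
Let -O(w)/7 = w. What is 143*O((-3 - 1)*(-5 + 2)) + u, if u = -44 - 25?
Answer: -12081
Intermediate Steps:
O(w) = -7*w
u = -69
143*O((-3 - 1)*(-5 + 2)) + u = 143*(-7*(-3 - 1)*(-5 + 2)) - 69 = 143*(-(-28)*(-3)) - 69 = 143*(-7*12) - 69 = 143*(-84) - 69 = -12012 - 69 = -12081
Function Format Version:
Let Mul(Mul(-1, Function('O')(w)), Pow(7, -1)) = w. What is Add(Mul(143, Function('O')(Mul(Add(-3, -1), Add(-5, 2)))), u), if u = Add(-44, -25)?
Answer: -12081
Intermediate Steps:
Function('O')(w) = Mul(-7, w)
u = -69
Add(Mul(143, Function('O')(Mul(Add(-3, -1), Add(-5, 2)))), u) = Add(Mul(143, Mul(-7, Mul(Add(-3, -1), Add(-5, 2)))), -69) = Add(Mul(143, Mul(-7, Mul(-4, -3))), -69) = Add(Mul(143, Mul(-7, 12)), -69) = Add(Mul(143, -84), -69) = Add(-12012, -69) = -12081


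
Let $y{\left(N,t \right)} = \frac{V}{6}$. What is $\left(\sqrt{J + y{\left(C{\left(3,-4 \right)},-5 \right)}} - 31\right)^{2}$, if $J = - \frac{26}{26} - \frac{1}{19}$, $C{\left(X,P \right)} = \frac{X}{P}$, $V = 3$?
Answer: $\frac{\left(1178 - i \sqrt{798}\right)^{2}}{1444} \approx 960.45 - 46.09 i$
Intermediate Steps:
$y{\left(N,t \right)} = \frac{1}{2}$ ($y{\left(N,t \right)} = \frac{3}{6} = 3 \cdot \frac{1}{6} = \frac{1}{2}$)
$J = - \frac{20}{19}$ ($J = \left(-26\right) \frac{1}{26} - \frac{1}{19} = -1 - \frac{1}{19} = - \frac{20}{19} \approx -1.0526$)
$\left(\sqrt{J + y{\left(C{\left(3,-4 \right)},-5 \right)}} - 31\right)^{2} = \left(\sqrt{- \frac{20}{19} + \frac{1}{2}} - 31\right)^{2} = \left(\sqrt{- \frac{21}{38}} - 31\right)^{2} = \left(\frac{i \sqrt{798}}{38} - 31\right)^{2} = \left(-31 + \frac{i \sqrt{798}}{38}\right)^{2}$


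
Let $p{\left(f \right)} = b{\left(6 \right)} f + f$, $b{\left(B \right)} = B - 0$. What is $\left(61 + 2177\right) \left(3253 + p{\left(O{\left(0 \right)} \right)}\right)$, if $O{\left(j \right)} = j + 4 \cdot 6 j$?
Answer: $7280214$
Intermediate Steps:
$b{\left(B \right)} = B$ ($b{\left(B \right)} = B + 0 = B$)
$O{\left(j \right)} = 25 j$ ($O{\left(j \right)} = j + 24 j = 25 j$)
$p{\left(f \right)} = 7 f$ ($p{\left(f \right)} = 6 f + f = 7 f$)
$\left(61 + 2177\right) \left(3253 + p{\left(O{\left(0 \right)} \right)}\right) = \left(61 + 2177\right) \left(3253 + 7 \cdot 25 \cdot 0\right) = 2238 \left(3253 + 7 \cdot 0\right) = 2238 \left(3253 + 0\right) = 2238 \cdot 3253 = 7280214$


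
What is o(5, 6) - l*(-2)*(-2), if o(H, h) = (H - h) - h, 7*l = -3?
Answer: -37/7 ≈ -5.2857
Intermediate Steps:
l = -3/7 (l = (1/7)*(-3) = -3/7 ≈ -0.42857)
o(H, h) = H - 2*h
o(5, 6) - l*(-2)*(-2) = (5 - 2*6) - (-3/7*(-2))*(-2) = (5 - 12) - 6*(-2)/7 = -7 - 1*(-12/7) = -7 + 12/7 = -37/7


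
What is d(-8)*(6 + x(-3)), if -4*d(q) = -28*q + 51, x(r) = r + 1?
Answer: -275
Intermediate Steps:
x(r) = 1 + r
d(q) = -51/4 + 7*q (d(q) = -(-28*q + 51)/4 = -(51 - 28*q)/4 = -51/4 + 7*q)
d(-8)*(6 + x(-3)) = (-51/4 + 7*(-8))*(6 + (1 - 3)) = (-51/4 - 56)*(6 - 2) = -275/4*4 = -275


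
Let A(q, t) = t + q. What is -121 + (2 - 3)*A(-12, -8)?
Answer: -101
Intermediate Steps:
A(q, t) = q + t
-121 + (2 - 3)*A(-12, -8) = -121 + (2 - 3)*(-12 - 8) = -121 - 1*(-20) = -121 + 20 = -101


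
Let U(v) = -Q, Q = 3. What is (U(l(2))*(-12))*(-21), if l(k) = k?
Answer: -756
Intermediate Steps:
U(v) = -3 (U(v) = -1*3 = -3)
(U(l(2))*(-12))*(-21) = -3*(-12)*(-21) = 36*(-21) = -756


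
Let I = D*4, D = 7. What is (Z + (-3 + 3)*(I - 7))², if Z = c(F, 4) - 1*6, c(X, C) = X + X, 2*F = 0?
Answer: 36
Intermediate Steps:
F = 0 (F = (½)*0 = 0)
c(X, C) = 2*X
I = 28 (I = 7*4 = 28)
Z = -6 (Z = 2*0 - 1*6 = 0 - 6 = -6)
(Z + (-3 + 3)*(I - 7))² = (-6 + (-3 + 3)*(28 - 7))² = (-6 + 0*21)² = (-6 + 0)² = (-6)² = 36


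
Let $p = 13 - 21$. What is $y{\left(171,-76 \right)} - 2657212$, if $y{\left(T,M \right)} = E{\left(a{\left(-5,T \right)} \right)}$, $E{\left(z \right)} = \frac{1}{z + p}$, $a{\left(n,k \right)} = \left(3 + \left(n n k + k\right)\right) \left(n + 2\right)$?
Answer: $- \frac{35487066261}{13355} \approx -2.6572 \cdot 10^{6}$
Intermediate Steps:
$a{\left(n,k \right)} = \left(2 + n\right) \left(3 + k + k n^{2}\right)$ ($a{\left(n,k \right)} = \left(3 + \left(n^{2} k + k\right)\right) \left(2 + n\right) = \left(3 + \left(k n^{2} + k\right)\right) \left(2 + n\right) = \left(3 + \left(k + k n^{2}\right)\right) \left(2 + n\right) = \left(3 + k + k n^{2}\right) \left(2 + n\right) = \left(2 + n\right) \left(3 + k + k n^{2}\right)$)
$p = -8$ ($p = 13 - 21 = -8$)
$E{\left(z \right)} = \frac{1}{-8 + z}$ ($E{\left(z \right)} = \frac{1}{z - 8} = \frac{1}{-8 + z}$)
$y{\left(T,M \right)} = \frac{1}{-17 - 78 T}$ ($y{\left(T,M \right)} = \frac{1}{-8 + \left(6 + 2 T + 3 \left(-5\right) + T \left(-5\right) + T \left(-5\right)^{3} + 2 T \left(-5\right)^{2}\right)} = \frac{1}{-8 + \left(6 + 2 T - 15 - 5 T + T \left(-125\right) + 2 T 25\right)} = \frac{1}{-8 + \left(6 + 2 T - 15 - 5 T - 125 T + 50 T\right)} = \frac{1}{-8 - \left(9 + 78 T\right)} = \frac{1}{-17 - 78 T}$)
$y{\left(171,-76 \right)} - 2657212 = \frac{1}{-17 - 13338} - 2657212 = \frac{1}{-13355} - 2657212 = - \frac{1}{13355} - 2657212 = - \frac{35487066261}{13355}$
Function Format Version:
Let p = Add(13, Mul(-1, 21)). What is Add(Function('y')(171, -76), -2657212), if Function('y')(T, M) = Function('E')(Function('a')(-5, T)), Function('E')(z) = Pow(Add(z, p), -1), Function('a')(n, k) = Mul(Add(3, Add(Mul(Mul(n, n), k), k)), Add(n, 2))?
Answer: Rational(-35487066261, 13355) ≈ -2.6572e+6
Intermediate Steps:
Function('a')(n, k) = Mul(Add(2, n), Add(3, k, Mul(k, Pow(n, 2)))) (Function('a')(n, k) = Mul(Add(3, Add(Mul(Pow(n, 2), k), k)), Add(2, n)) = Mul(Add(3, Add(Mul(k, Pow(n, 2)), k)), Add(2, n)) = Mul(Add(3, Add(k, Mul(k, Pow(n, 2)))), Add(2, n)) = Mul(Add(3, k, Mul(k, Pow(n, 2))), Add(2, n)) = Mul(Add(2, n), Add(3, k, Mul(k, Pow(n, 2)))))
p = -8 (p = Add(13, -21) = -8)
Function('E')(z) = Pow(Add(-8, z), -1) (Function('E')(z) = Pow(Add(z, -8), -1) = Pow(Add(-8, z), -1))
Function('y')(T, M) = Pow(Add(-17, Mul(-78, T)), -1) (Function('y')(T, M) = Pow(Add(-8, Add(6, Mul(2, T), Mul(3, -5), Mul(T, -5), Mul(T, Pow(-5, 3)), Mul(2, T, Pow(-5, 2)))), -1) = Pow(Add(-8, Add(6, Mul(2, T), -15, Mul(-5, T), Mul(T, -125), Mul(2, T, 25))), -1) = Pow(Add(-8, Add(6, Mul(2, T), -15, Mul(-5, T), Mul(-125, T), Mul(50, T))), -1) = Pow(Add(-8, Add(-9, Mul(-78, T))), -1) = Pow(Add(-17, Mul(-78, T)), -1))
Add(Function('y')(171, -76), -2657212) = Add(Pow(Add(-17, Mul(-78, 171)), -1), -2657212) = Add(Pow(Add(-17, -13338), -1), -2657212) = Add(Pow(-13355, -1), -2657212) = Add(Rational(-1, 13355), -2657212) = Rational(-35487066261, 13355)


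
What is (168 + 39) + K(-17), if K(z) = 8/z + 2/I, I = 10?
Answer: 17572/85 ≈ 206.73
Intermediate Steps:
K(z) = 1/5 + 8/z (K(z) = 8/z + 2/10 = 8/z + 2*(1/10) = 8/z + 1/5 = 1/5 + 8/z)
(168 + 39) + K(-17) = (168 + 39) + (1/5)*(40 - 17)/(-17) = 207 + (1/5)*(-1/17)*23 = 207 - 23/85 = 17572/85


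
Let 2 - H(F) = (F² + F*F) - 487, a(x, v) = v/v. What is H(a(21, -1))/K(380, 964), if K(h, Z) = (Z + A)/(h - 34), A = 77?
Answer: 168502/1041 ≈ 161.87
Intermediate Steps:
a(x, v) = 1
H(F) = 489 - 2*F² (H(F) = 2 - ((F² + F*F) - 487) = 2 - ((F² + F²) - 487) = 2 - (2*F² - 487) = 2 - (-487 + 2*F²) = 2 + (487 - 2*F²) = 489 - 2*F²)
K(h, Z) = (77 + Z)/(-34 + h) (K(h, Z) = (Z + 77)/(h - 34) = (77 + Z)/(-34 + h))
H(a(21, -1))/K(380, 964) = (489 - 2*1²)/(((77 + 964)/(-34 + 380))) = (489 - 2*1)/((1041/346)) = (489 - 2)/(((1/346)*1041)) = 487/(1041/346) = 487*(346/1041) = 168502/1041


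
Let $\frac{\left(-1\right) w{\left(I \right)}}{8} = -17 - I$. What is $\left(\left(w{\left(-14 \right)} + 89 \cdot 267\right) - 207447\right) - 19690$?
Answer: $-203350$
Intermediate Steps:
$w{\left(I \right)} = 136 + 8 I$ ($w{\left(I \right)} = - 8 \left(-17 - I\right) = 136 + 8 I$)
$\left(\left(w{\left(-14 \right)} + 89 \cdot 267\right) - 207447\right) - 19690 = \left(\left(\left(136 + 8 \left(-14\right)\right) + 89 \cdot 267\right) - 207447\right) - 19690 = \left(\left(\left(136 - 112\right) + 23763\right) - 207447\right) - 19690 = \left(\left(24 + 23763\right) - 207447\right) - 19690 = \left(23787 - 207447\right) - 19690 = -183660 - 19690 = -203350$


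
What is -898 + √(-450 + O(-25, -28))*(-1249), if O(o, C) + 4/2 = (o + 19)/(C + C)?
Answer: -898 - 1249*I*√88571/14 ≈ -898.0 - 26551.0*I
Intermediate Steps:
O(o, C) = -2 + (19 + o)/(2*C) (O(o, C) = -2 + (o + 19)/(C + C) = -2 + (19 + o)/((2*C)) = -2 + (19 + o)*(1/(2*C)) = -2 + (19 + o)/(2*C))
-898 + √(-450 + O(-25, -28))*(-1249) = -898 + √(-450 + (½)*(19 - 25 - 4*(-28))/(-28))*(-1249) = -898 + √(-450 + (½)*(-1/28)*(19 - 25 + 112))*(-1249) = -898 + √(-450 + (½)*(-1/28)*106)*(-1249) = -898 + √(-450 - 53/28)*(-1249) = -898 + √(-12653/28)*(-1249) = -898 + (I*√88571/14)*(-1249) = -898 - 1249*I*√88571/14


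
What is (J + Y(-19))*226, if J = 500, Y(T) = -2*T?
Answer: 121588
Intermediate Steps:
(J + Y(-19))*226 = (500 - 2*(-19))*226 = (500 + 38)*226 = 538*226 = 121588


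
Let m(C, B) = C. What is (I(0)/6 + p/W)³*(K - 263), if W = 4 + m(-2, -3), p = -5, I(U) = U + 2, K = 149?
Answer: 41743/36 ≈ 1159.5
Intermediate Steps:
I(U) = 2 + U
W = 2 (W = 4 - 2 = 2)
(I(0)/6 + p/W)³*(K - 263) = ((2 + 0)/6 - 5/2)³*(149 - 263) = (2*(⅙) - 5*½)³*(-114) = (⅓ - 5/2)³*(-114) = (-13/6)³*(-114) = -2197/216*(-114) = 41743/36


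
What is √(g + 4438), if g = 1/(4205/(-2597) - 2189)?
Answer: √143636535861408786/5689038 ≈ 66.618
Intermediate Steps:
g = -2597/5689038 (g = 1/(4205*(-1/2597) - 2189) = 1/(-4205/2597 - 2189) = 1/(-5689038/2597) = -2597/5689038 ≈ -0.00045649)
√(g + 4438) = √(-2597/5689038 + 4438) = √(25247948047/5689038) = √143636535861408786/5689038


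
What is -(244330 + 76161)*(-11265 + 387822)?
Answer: -120683129487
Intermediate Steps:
-(244330 + 76161)*(-11265 + 387822) = -320491*376557 = -1*120683129487 = -120683129487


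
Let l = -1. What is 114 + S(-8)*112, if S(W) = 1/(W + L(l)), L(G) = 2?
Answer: 286/3 ≈ 95.333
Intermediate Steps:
S(W) = 1/(2 + W) (S(W) = 1/(W + 2) = 1/(2 + W))
114 + S(-8)*112 = 114 + 112/(2 - 8) = 114 + 112/(-6) = 114 - 1/6*112 = 114 - 56/3 = 286/3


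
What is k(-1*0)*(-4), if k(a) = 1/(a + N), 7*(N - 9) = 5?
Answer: -7/17 ≈ -0.41176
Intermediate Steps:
N = 68/7 (N = 9 + (⅐)*5 = 9 + 5/7 = 68/7 ≈ 9.7143)
k(a) = 1/(68/7 + a) (k(a) = 1/(a + 68/7) = 1/(68/7 + a))
k(-1*0)*(-4) = (7/(68 + 7*(-1*0)))*(-4) = (7/(68 + 7*0))*(-4) = (7/(68 + 0))*(-4) = (7/68)*(-4) = -7/17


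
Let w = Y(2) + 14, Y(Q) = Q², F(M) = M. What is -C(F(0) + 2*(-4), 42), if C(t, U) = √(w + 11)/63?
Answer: -√29/63 ≈ -0.085479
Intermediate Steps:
w = 18 (w = 2² + 14 = 4 + 14 = 18)
C(t, U) = √29/63 (C(t, U) = √(18 + 11)/63 = √29*(1/63) = √29/63)
-C(F(0) + 2*(-4), 42) = -√29/63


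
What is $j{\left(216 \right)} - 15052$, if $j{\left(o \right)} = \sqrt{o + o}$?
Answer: $-15052 + 12 \sqrt{3} \approx -15031.0$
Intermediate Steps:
$j{\left(o \right)} = \sqrt{2} \sqrt{o}$ ($j{\left(o \right)} = \sqrt{2 o} = \sqrt{2} \sqrt{o}$)
$j{\left(216 \right)} - 15052 = \sqrt{2} \sqrt{216} - 15052 = \sqrt{2} \cdot 6 \sqrt{6} - 15052 = 12 \sqrt{3} - 15052 = -15052 + 12 \sqrt{3}$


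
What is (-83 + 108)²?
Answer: 625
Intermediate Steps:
(-83 + 108)² = 25² = 625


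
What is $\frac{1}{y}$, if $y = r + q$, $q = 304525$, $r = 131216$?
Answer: $\frac{1}{435741} \approx 2.2949 \cdot 10^{-6}$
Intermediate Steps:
$y = 435741$ ($y = 131216 + 304525 = 435741$)
$\frac{1}{y} = \frac{1}{435741}$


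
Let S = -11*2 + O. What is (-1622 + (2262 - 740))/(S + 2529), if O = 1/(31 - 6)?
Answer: -625/15669 ≈ -0.039888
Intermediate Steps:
O = 1/25 ≈ 0.040000
S = -549/25 (S = -11*2 + 1/25 = -22 + 1/25 = -549/25 ≈ -21.960)
(-1622 + (2262 - 740))/(S + 2529) = (-1622 + (2262 - 740))/(-549/25 + 2529) = (-1622 + 1522)/(62676/25) = -100*25/62676 = -625/15669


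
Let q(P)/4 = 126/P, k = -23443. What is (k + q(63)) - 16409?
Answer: -39844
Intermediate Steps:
q(P) = 504/P (q(P) = 4*(126/P) = 504/P)
(k + q(63)) - 16409 = (-23443 + 504/63) - 16409 = (-23443 + 504*(1/63)) - 16409 = (-23443 + 8) - 16409 = -23435 - 16409 = -39844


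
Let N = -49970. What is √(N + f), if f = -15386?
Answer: 2*I*√16339 ≈ 255.65*I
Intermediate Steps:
√(N + f) = √(-49970 - 15386) = √(-65356) = 2*I*√16339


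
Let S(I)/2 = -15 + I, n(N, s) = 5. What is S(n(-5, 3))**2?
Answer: 400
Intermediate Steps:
S(I) = -30 + 2*I (S(I) = 2*(-15 + I) = -30 + 2*I)
S(n(-5, 3))**2 = (-30 + 2*5)**2 = (-30 + 10)**2 = (-20)**2 = 400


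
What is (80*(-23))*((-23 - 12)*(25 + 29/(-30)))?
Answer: 4643240/3 ≈ 1.5477e+6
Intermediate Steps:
(80*(-23))*((-23 - 12)*(25 + 29/(-30))) = -(-64400)*(25 + 29*(-1/30)) = -(-64400)*(25 - 29/30) = -(-64400)*721/30 = -1840*(-5047/6) = 4643240/3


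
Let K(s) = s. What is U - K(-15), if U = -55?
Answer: -40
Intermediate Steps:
U - K(-15) = -55 - 1*(-15) = -55 + 15 = -40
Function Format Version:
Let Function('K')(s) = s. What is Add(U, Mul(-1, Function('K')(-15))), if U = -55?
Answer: -40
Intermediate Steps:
Add(U, Mul(-1, Function('K')(-15))) = Add(-55, Mul(-1, -15)) = Add(-55, 15) = -40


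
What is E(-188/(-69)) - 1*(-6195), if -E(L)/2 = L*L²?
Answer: 2021823911/328509 ≈ 6154.5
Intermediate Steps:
E(L) = -2*L³ (E(L) = -2*L*L² = -2*L³)
E(-188/(-69)) - 1*(-6195) = -2*(-188/(-69))³ - 1*(-6195) = -2*(-188*(-1/69))³ + 6195 = -2*(188/69)³ + 6195 = -2*6644672/328509 + 6195 = -13289344/328509 + 6195 = 2021823911/328509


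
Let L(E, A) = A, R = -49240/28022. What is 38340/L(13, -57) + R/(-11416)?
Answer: -511038778375/759760486 ≈ -672.63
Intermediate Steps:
R = -24620/14011 (R = -49240*1/28022 = -24620/14011 ≈ -1.7572)
38340/L(13, -57) + R/(-11416) = 38340/(-57) - 24620/14011/(-11416) = 38340*(-1/57) - 24620/14011*(-1/11416) = -12780/19 + 6155/39987394 = -511038778375/759760486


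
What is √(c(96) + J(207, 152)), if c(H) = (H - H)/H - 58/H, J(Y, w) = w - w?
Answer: I*√87/12 ≈ 0.77728*I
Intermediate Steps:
J(Y, w) = 0
c(H) = -58/H (c(H) = 0/H - 58/H = 0 - 58/H = -58/H)
√(c(96) + J(207, 152)) = √(-58/96 + 0) = √(-58*1/96 + 0) = √(-29/48 + 0) = √(-29/48) = I*√87/12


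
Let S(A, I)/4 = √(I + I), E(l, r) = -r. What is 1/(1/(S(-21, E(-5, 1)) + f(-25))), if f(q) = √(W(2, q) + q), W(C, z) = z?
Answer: 9*I*√2 ≈ 12.728*I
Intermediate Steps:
f(q) = √2*√q (f(q) = √(q + q) = √(2*q) = √2*√q)
S(A, I) = 4*√2*√I (S(A, I) = 4*√(I + I) = 4*√(2*I) = 4*(√2*√I) = 4*√2*√I)
1/(1/(S(-21, E(-5, 1)) + f(-25))) = 1/(1/(4*√2*√(-1*1) + √2*√(-25))) = 1/(1/(4*√2*√(-1) + √2*(5*I))) = 1/(1/(4*√2*I + 5*I*√2)) = 1/(1/(4*I*√2 + 5*I*√2)) = 1/(1/(9*I*√2)) = 1/(-I*√2/18) = 9*I*√2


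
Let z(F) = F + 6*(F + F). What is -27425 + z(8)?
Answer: -27321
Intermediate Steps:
z(F) = 13*F (z(F) = F + 6*(2*F) = F + 12*F = 13*F)
-27425 + z(8) = -27425 + 13*8 = -27425 + 104 = -27321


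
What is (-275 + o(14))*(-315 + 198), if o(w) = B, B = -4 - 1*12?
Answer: 34047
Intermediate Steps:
B = -16 (B = -4 - 12 = -16)
o(w) = -16
(-275 + o(14))*(-315 + 198) = (-275 - 16)*(-315 + 198) = -291*(-117) = 34047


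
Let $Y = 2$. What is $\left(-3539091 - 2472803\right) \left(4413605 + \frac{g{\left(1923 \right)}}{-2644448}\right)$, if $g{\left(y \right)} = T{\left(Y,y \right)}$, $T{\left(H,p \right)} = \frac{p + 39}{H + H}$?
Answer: $- \frac{70168114890086651753}{2644448} \approx -2.6534 \cdot 10^{13}$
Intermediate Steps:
$T{\left(H,p \right)} = \frac{39 + p}{2 H}$
$g{\left(y \right)} = \frac{39}{4} + \frac{y}{4}$ ($g{\left(y \right)} = \frac{39 + y}{2 \cdot 2} = \frac{1}{2} \cdot \frac{1}{2} \left(39 + y\right) = \frac{39}{4} + \frac{y}{4}$)
$\left(-3539091 - 2472803\right) \left(4413605 + \frac{g{\left(1923 \right)}}{-2644448}\right) = \left(-3539091 - 2472803\right) \left(4413605 + \frac{\frac{39}{4} + \frac{1}{4} \cdot 1923}{-2644448}\right) = - 6011894 \left(4413605 + \left(\frac{39}{4} + \frac{1923}{4}\right) \left(- \frac{1}{2644448}\right)\right) = - 6011894 \left(4413605 + \frac{981}{2} \left(- \frac{1}{2644448}\right)\right) = - 6011894 \left(4413605 - \frac{981}{5288896}\right) = \left(-6011894\right) \frac{23343097829099}{5288896} = - \frac{70168114890086651753}{2644448}$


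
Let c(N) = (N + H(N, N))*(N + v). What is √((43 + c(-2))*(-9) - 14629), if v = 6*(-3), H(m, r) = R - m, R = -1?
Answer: 2*I*√3799 ≈ 123.27*I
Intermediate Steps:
H(m, r) = -1 - m
v = -18
c(N) = 18 - N (c(N) = (N + (-1 - N))*(N - 18) = -(-18 + N) = 18 - N)
√((43 + c(-2))*(-9) - 14629) = √((43 + (18 - 1*(-2)))*(-9) - 14629) = √((43 + (18 + 2))*(-9) - 14629) = √((43 + 20)*(-9) - 14629) = √(63*(-9) - 14629) = √(-567 - 14629) = √(-15196) = 2*I*√3799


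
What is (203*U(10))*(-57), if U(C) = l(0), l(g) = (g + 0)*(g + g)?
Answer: 0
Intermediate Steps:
l(g) = 2*g² (l(g) = g*(2*g) = 2*g²)
U(C) = 0 (U(C) = 2*0² = 2*0 = 0)
(203*U(10))*(-57) = (203*0)*(-57) = 0*(-57) = 0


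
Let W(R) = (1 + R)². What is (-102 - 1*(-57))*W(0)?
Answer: -45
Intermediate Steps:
(-102 - 1*(-57))*W(0) = (-102 - 1*(-57))*(1 + 0)² = (-102 + 57)*1² = -45*1 = -45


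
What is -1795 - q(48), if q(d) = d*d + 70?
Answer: -4169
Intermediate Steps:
q(d) = 70 + d**2 (q(d) = d**2 + 70 = 70 + d**2)
-1795 - q(48) = -1795 - (70 + 48**2) = -1795 - (70 + 2304) = -1795 - 1*2374 = -1795 - 2374 = -4169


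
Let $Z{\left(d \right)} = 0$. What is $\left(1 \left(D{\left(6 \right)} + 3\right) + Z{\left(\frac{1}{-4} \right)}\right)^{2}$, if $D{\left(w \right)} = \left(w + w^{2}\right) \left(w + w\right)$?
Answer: $257049$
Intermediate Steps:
$D{\left(w \right)} = 2 w \left(w + w^{2}\right)$ ($D{\left(w \right)} = \left(w + w^{2}\right) 2 w = 2 w \left(w + w^{2}\right)$)
$\left(1 \left(D{\left(6 \right)} + 3\right) + Z{\left(\frac{1}{-4} \right)}\right)^{2} = \left(1 \left(2 \cdot 6^{2} \left(1 + 6\right) + 3\right) + 0\right)^{2} = \left(1 \left(2 \cdot 36 \cdot 7 + 3\right) + 0\right)^{2} = \left(1 \left(504 + 3\right) + 0\right)^{2} = \left(1 \cdot 507 + 0\right)^{2} = \left(507 + 0\right)^{2} = 507^{2} = 257049$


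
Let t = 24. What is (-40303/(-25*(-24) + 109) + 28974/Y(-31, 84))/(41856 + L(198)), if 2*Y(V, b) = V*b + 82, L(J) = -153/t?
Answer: -570917192/299324923053 ≈ -0.0019073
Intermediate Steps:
L(J) = -51/8 (L(J) = -153/24 = -153*1/24 = -51/8)
Y(V, b) = 41 + V*b/2 (Y(V, b) = (V*b + 82)/2 = (82 + V*b)/2 = 41 + V*b/2)
(-40303/(-25*(-24) + 109) + 28974/Y(-31, 84))/(41856 + L(198)) = (-40303/(-25*(-24) + 109) + 28974/(41 + (½)*(-31)*84))/(41856 - 51/8) = (-40303/(600 + 109) + 28974/(41 - 1302))/(334797/8) = (-40303/709 + 28974/(-1261))*(8/334797) = (-40303*1/709 + 28974*(-1/1261))*(8/334797) = (-40303/709 - 28974/1261)*(8/334797) = -71364649/894049*8/334797 = -570917192/299324923053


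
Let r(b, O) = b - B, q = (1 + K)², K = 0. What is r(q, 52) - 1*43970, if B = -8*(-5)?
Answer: -44009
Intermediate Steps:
B = 40
q = 1 (q = (1 + 0)² = 1² = 1)
r(b, O) = -40 + b (r(b, O) = b - 1*40 = b - 40 = -40 + b)
r(q, 52) - 1*43970 = (-40 + 1) - 1*43970 = -39 - 43970 = -44009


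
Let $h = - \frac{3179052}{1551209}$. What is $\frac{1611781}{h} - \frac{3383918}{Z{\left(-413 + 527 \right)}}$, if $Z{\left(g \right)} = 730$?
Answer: $- \frac{917955181171453}{1160353980} \approx -7.911 \cdot 10^{5}$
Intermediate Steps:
$h = - \frac{3179052}{1551209}$ ($h = \left(-3179052\right) \frac{1}{1551209} = - \frac{3179052}{1551209} \approx -2.0494$)
$\frac{1611781}{h} - \frac{3383918}{Z{\left(-413 + 527 \right)}} = \frac{1611781}{- \frac{3179052}{1551209}} - \frac{3383918}{730} = 1611781 \left(- \frac{1551209}{3179052}\right) - \frac{1691959}{365} = - \frac{2500209193229}{3179052} - \frac{1691959}{365} = - \frac{917955181171453}{1160353980}$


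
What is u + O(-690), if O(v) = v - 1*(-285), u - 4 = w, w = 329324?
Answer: 328923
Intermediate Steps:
u = 329328 (u = 4 + 329324 = 329328)
O(v) = 285 + v (O(v) = v + 285 = 285 + v)
u + O(-690) = 329328 + (285 - 690) = 329328 - 405 = 328923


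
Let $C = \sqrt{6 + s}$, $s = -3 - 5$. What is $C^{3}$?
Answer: $- 2 i \sqrt{2} \approx - 2.8284 i$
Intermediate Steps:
$s = -8$ ($s = -3 - 5 = -8$)
$C = i \sqrt{2}$ ($C = \sqrt{6 - 8} = \sqrt{-2} = i \sqrt{2} \approx 1.4142 i$)
$C^{3} = \left(i \sqrt{2}\right)^{3} = - 2 i \sqrt{2}$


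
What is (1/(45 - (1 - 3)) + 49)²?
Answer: 5308416/2209 ≈ 2403.1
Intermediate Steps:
(1/(45 - (1 - 3)) + 49)² = (1/(45 - 1*(-2)) + 49)² = (1/(45 + 2) + 49)² = (1/47 + 49)² = (2304/47)² = 5308416/2209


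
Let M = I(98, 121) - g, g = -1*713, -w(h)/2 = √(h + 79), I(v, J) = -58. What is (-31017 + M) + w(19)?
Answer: -30362 - 14*√2 ≈ -30382.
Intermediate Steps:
w(h) = -2*√(79 + h) (w(h) = -2*√(h + 79) = -2*√(79 + h))
g = -713
M = 655 (M = -58 - 1*(-713) = -58 + 713 = 655)
(-31017 + M) + w(19) = (-31017 + 655) - 2*√(79 + 19) = -30362 - 14*√2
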